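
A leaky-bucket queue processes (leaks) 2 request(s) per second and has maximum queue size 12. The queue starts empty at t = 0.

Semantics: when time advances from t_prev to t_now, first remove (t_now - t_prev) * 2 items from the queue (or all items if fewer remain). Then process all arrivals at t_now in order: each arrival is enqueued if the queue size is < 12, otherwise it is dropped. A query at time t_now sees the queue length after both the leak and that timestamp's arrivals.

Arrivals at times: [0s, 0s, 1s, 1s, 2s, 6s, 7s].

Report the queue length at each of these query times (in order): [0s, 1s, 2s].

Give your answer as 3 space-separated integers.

Answer: 2 2 1

Derivation:
Queue lengths at query times:
  query t=0s: backlog = 2
  query t=1s: backlog = 2
  query t=2s: backlog = 1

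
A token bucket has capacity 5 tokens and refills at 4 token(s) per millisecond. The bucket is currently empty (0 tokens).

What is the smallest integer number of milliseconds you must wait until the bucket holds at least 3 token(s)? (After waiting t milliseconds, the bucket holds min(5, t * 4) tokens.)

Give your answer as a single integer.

Answer: 1

Derivation:
Need t * 4 >= 3, so t >= 3/4.
Smallest integer t = ceil(3/4) = 1.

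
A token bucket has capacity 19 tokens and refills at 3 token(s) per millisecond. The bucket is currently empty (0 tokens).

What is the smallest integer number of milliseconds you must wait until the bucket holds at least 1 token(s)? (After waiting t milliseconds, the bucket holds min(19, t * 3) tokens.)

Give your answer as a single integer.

Answer: 1

Derivation:
Need t * 3 >= 1, so t >= 1/3.
Smallest integer t = ceil(1/3) = 1.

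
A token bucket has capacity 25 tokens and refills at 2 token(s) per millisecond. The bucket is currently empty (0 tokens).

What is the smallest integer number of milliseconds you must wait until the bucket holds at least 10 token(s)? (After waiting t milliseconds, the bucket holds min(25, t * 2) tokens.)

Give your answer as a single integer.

Answer: 5

Derivation:
Need t * 2 >= 10, so t >= 10/2.
Smallest integer t = ceil(10/2) = 5.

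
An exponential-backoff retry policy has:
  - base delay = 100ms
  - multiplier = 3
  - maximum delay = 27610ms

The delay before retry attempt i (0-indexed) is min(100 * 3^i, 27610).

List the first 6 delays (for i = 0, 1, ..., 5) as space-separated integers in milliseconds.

Answer: 100 300 900 2700 8100 24300

Derivation:
Computing each delay:
  i=0: min(100*3^0, 27610) = 100
  i=1: min(100*3^1, 27610) = 300
  i=2: min(100*3^2, 27610) = 900
  i=3: min(100*3^3, 27610) = 2700
  i=4: min(100*3^4, 27610) = 8100
  i=5: min(100*3^5, 27610) = 24300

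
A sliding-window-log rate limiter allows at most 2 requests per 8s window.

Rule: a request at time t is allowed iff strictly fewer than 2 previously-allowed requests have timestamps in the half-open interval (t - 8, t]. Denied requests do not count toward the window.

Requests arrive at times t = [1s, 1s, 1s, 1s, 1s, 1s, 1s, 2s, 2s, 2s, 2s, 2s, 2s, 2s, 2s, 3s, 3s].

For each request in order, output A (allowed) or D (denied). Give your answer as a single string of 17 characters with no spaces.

Tracking allowed requests in the window:
  req#1 t=1s: ALLOW
  req#2 t=1s: ALLOW
  req#3 t=1s: DENY
  req#4 t=1s: DENY
  req#5 t=1s: DENY
  req#6 t=1s: DENY
  req#7 t=1s: DENY
  req#8 t=2s: DENY
  req#9 t=2s: DENY
  req#10 t=2s: DENY
  req#11 t=2s: DENY
  req#12 t=2s: DENY
  req#13 t=2s: DENY
  req#14 t=2s: DENY
  req#15 t=2s: DENY
  req#16 t=3s: DENY
  req#17 t=3s: DENY

Answer: AADDDDDDDDDDDDDDD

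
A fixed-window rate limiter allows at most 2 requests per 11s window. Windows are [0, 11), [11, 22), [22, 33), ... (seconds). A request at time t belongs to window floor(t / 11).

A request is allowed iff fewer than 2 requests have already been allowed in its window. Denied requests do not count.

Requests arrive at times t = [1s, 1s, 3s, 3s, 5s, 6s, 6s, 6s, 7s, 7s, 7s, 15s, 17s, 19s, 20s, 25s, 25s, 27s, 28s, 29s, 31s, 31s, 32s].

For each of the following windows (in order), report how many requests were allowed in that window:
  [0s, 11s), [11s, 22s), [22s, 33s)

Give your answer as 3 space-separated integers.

Answer: 2 2 2

Derivation:
Processing requests:
  req#1 t=1s (window 0): ALLOW
  req#2 t=1s (window 0): ALLOW
  req#3 t=3s (window 0): DENY
  req#4 t=3s (window 0): DENY
  req#5 t=5s (window 0): DENY
  req#6 t=6s (window 0): DENY
  req#7 t=6s (window 0): DENY
  req#8 t=6s (window 0): DENY
  req#9 t=7s (window 0): DENY
  req#10 t=7s (window 0): DENY
  req#11 t=7s (window 0): DENY
  req#12 t=15s (window 1): ALLOW
  req#13 t=17s (window 1): ALLOW
  req#14 t=19s (window 1): DENY
  req#15 t=20s (window 1): DENY
  req#16 t=25s (window 2): ALLOW
  req#17 t=25s (window 2): ALLOW
  req#18 t=27s (window 2): DENY
  req#19 t=28s (window 2): DENY
  req#20 t=29s (window 2): DENY
  req#21 t=31s (window 2): DENY
  req#22 t=31s (window 2): DENY
  req#23 t=32s (window 2): DENY

Allowed counts by window: 2 2 2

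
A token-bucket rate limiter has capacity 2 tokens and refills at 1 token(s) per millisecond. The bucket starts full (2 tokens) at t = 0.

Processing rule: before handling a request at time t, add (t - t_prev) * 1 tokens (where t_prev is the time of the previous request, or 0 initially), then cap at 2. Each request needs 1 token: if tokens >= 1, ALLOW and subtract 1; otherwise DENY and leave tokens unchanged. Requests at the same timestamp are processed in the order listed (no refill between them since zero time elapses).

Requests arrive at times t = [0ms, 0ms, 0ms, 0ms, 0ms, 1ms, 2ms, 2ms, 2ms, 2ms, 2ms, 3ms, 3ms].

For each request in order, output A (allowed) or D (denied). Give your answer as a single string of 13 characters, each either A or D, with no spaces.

Simulating step by step:
  req#1 t=0ms: ALLOW
  req#2 t=0ms: ALLOW
  req#3 t=0ms: DENY
  req#4 t=0ms: DENY
  req#5 t=0ms: DENY
  req#6 t=1ms: ALLOW
  req#7 t=2ms: ALLOW
  req#8 t=2ms: DENY
  req#9 t=2ms: DENY
  req#10 t=2ms: DENY
  req#11 t=2ms: DENY
  req#12 t=3ms: ALLOW
  req#13 t=3ms: DENY

Answer: AADDDAADDDDAD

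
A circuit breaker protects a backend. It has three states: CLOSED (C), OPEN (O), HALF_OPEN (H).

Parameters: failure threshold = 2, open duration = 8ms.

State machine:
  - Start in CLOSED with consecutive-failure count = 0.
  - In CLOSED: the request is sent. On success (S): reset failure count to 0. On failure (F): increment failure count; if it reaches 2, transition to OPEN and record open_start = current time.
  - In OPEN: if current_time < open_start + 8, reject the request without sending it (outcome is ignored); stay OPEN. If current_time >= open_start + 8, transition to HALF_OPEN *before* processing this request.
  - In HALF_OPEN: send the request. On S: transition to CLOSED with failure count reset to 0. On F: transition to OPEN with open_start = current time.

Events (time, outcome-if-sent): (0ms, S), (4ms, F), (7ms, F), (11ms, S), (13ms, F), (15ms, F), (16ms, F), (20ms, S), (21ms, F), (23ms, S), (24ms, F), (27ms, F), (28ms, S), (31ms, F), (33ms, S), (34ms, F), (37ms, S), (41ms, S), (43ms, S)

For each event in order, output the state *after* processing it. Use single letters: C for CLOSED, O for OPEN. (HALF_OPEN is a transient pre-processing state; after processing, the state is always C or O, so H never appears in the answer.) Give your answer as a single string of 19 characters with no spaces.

State after each event:
  event#1 t=0ms outcome=S: state=CLOSED
  event#2 t=4ms outcome=F: state=CLOSED
  event#3 t=7ms outcome=F: state=OPEN
  event#4 t=11ms outcome=S: state=OPEN
  event#5 t=13ms outcome=F: state=OPEN
  event#6 t=15ms outcome=F: state=OPEN
  event#7 t=16ms outcome=F: state=OPEN
  event#8 t=20ms outcome=S: state=OPEN
  event#9 t=21ms outcome=F: state=OPEN
  event#10 t=23ms outcome=S: state=CLOSED
  event#11 t=24ms outcome=F: state=CLOSED
  event#12 t=27ms outcome=F: state=OPEN
  event#13 t=28ms outcome=S: state=OPEN
  event#14 t=31ms outcome=F: state=OPEN
  event#15 t=33ms outcome=S: state=OPEN
  event#16 t=34ms outcome=F: state=OPEN
  event#17 t=37ms outcome=S: state=CLOSED
  event#18 t=41ms outcome=S: state=CLOSED
  event#19 t=43ms outcome=S: state=CLOSED

Answer: CCOOOOOOOCCOOOOOCCC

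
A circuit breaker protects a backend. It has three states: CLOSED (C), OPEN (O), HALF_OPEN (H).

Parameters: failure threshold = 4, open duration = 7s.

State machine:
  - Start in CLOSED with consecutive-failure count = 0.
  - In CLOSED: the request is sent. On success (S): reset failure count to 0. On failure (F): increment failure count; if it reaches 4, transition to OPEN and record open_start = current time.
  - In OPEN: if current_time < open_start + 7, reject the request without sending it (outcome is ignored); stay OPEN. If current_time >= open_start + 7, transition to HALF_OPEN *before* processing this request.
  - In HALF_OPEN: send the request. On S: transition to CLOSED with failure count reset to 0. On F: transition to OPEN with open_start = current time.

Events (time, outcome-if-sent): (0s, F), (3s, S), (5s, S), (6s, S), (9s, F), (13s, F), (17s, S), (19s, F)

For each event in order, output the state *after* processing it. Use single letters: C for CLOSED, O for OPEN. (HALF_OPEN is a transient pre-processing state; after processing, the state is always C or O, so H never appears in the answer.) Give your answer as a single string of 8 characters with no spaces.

State after each event:
  event#1 t=0s outcome=F: state=CLOSED
  event#2 t=3s outcome=S: state=CLOSED
  event#3 t=5s outcome=S: state=CLOSED
  event#4 t=6s outcome=S: state=CLOSED
  event#5 t=9s outcome=F: state=CLOSED
  event#6 t=13s outcome=F: state=CLOSED
  event#7 t=17s outcome=S: state=CLOSED
  event#8 t=19s outcome=F: state=CLOSED

Answer: CCCCCCCC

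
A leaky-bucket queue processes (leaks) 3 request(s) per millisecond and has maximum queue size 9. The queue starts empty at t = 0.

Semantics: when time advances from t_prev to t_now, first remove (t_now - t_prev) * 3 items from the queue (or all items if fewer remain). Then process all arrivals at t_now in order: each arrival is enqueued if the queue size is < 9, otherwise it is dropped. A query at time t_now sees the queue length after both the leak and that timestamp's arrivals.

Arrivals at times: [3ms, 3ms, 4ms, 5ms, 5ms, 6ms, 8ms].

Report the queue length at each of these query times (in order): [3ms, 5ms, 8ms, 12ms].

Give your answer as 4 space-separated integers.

Queue lengths at query times:
  query t=3ms: backlog = 2
  query t=5ms: backlog = 2
  query t=8ms: backlog = 1
  query t=12ms: backlog = 0

Answer: 2 2 1 0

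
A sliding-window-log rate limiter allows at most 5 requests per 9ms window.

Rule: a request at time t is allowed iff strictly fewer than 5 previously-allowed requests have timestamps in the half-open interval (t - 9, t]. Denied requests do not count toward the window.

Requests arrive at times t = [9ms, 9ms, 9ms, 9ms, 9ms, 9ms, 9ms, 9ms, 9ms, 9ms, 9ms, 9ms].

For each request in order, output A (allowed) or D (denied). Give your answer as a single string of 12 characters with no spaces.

Tracking allowed requests in the window:
  req#1 t=9ms: ALLOW
  req#2 t=9ms: ALLOW
  req#3 t=9ms: ALLOW
  req#4 t=9ms: ALLOW
  req#5 t=9ms: ALLOW
  req#6 t=9ms: DENY
  req#7 t=9ms: DENY
  req#8 t=9ms: DENY
  req#9 t=9ms: DENY
  req#10 t=9ms: DENY
  req#11 t=9ms: DENY
  req#12 t=9ms: DENY

Answer: AAAAADDDDDDD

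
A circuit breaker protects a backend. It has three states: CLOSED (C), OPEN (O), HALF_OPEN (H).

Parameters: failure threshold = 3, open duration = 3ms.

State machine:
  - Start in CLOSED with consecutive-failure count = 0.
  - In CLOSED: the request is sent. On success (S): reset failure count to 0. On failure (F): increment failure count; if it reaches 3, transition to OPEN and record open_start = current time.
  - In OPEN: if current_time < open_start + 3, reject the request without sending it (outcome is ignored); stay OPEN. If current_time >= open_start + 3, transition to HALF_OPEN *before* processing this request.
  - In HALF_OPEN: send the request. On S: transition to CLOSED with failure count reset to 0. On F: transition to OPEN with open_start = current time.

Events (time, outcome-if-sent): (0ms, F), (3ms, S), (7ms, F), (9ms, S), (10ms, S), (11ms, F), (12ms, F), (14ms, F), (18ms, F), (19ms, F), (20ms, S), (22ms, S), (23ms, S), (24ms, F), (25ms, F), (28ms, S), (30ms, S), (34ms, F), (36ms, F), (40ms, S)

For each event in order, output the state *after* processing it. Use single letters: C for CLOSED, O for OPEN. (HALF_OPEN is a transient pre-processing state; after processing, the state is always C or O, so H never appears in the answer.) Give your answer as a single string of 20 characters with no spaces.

State after each event:
  event#1 t=0ms outcome=F: state=CLOSED
  event#2 t=3ms outcome=S: state=CLOSED
  event#3 t=7ms outcome=F: state=CLOSED
  event#4 t=9ms outcome=S: state=CLOSED
  event#5 t=10ms outcome=S: state=CLOSED
  event#6 t=11ms outcome=F: state=CLOSED
  event#7 t=12ms outcome=F: state=CLOSED
  event#8 t=14ms outcome=F: state=OPEN
  event#9 t=18ms outcome=F: state=OPEN
  event#10 t=19ms outcome=F: state=OPEN
  event#11 t=20ms outcome=S: state=OPEN
  event#12 t=22ms outcome=S: state=CLOSED
  event#13 t=23ms outcome=S: state=CLOSED
  event#14 t=24ms outcome=F: state=CLOSED
  event#15 t=25ms outcome=F: state=CLOSED
  event#16 t=28ms outcome=S: state=CLOSED
  event#17 t=30ms outcome=S: state=CLOSED
  event#18 t=34ms outcome=F: state=CLOSED
  event#19 t=36ms outcome=F: state=CLOSED
  event#20 t=40ms outcome=S: state=CLOSED

Answer: CCCCCCCOOOOCCCCCCCCC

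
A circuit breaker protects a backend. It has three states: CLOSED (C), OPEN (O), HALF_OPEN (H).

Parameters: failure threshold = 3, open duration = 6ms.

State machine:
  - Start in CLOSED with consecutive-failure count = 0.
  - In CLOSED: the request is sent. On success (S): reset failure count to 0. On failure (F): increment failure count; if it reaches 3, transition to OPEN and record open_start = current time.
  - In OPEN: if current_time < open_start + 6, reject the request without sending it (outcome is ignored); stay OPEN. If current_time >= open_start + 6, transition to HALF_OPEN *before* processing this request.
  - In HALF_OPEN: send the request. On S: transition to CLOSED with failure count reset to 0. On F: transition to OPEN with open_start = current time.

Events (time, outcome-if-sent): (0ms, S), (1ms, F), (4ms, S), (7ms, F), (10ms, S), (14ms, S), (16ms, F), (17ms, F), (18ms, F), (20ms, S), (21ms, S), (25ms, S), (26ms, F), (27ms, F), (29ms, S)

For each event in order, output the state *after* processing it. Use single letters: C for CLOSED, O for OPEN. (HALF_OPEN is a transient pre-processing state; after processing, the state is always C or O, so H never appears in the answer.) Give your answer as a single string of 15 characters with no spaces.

Answer: CCCCCCCCOOOCCCC

Derivation:
State after each event:
  event#1 t=0ms outcome=S: state=CLOSED
  event#2 t=1ms outcome=F: state=CLOSED
  event#3 t=4ms outcome=S: state=CLOSED
  event#4 t=7ms outcome=F: state=CLOSED
  event#5 t=10ms outcome=S: state=CLOSED
  event#6 t=14ms outcome=S: state=CLOSED
  event#7 t=16ms outcome=F: state=CLOSED
  event#8 t=17ms outcome=F: state=CLOSED
  event#9 t=18ms outcome=F: state=OPEN
  event#10 t=20ms outcome=S: state=OPEN
  event#11 t=21ms outcome=S: state=OPEN
  event#12 t=25ms outcome=S: state=CLOSED
  event#13 t=26ms outcome=F: state=CLOSED
  event#14 t=27ms outcome=F: state=CLOSED
  event#15 t=29ms outcome=S: state=CLOSED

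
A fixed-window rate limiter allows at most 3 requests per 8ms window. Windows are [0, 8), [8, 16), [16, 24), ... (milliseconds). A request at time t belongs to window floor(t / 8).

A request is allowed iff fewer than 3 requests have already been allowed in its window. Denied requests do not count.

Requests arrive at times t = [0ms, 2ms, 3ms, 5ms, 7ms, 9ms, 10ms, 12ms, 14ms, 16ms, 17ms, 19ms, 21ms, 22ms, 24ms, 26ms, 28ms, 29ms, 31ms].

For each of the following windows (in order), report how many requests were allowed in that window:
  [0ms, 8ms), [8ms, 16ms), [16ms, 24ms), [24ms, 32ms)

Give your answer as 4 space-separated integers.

Answer: 3 3 3 3

Derivation:
Processing requests:
  req#1 t=0ms (window 0): ALLOW
  req#2 t=2ms (window 0): ALLOW
  req#3 t=3ms (window 0): ALLOW
  req#4 t=5ms (window 0): DENY
  req#5 t=7ms (window 0): DENY
  req#6 t=9ms (window 1): ALLOW
  req#7 t=10ms (window 1): ALLOW
  req#8 t=12ms (window 1): ALLOW
  req#9 t=14ms (window 1): DENY
  req#10 t=16ms (window 2): ALLOW
  req#11 t=17ms (window 2): ALLOW
  req#12 t=19ms (window 2): ALLOW
  req#13 t=21ms (window 2): DENY
  req#14 t=22ms (window 2): DENY
  req#15 t=24ms (window 3): ALLOW
  req#16 t=26ms (window 3): ALLOW
  req#17 t=28ms (window 3): ALLOW
  req#18 t=29ms (window 3): DENY
  req#19 t=31ms (window 3): DENY

Allowed counts by window: 3 3 3 3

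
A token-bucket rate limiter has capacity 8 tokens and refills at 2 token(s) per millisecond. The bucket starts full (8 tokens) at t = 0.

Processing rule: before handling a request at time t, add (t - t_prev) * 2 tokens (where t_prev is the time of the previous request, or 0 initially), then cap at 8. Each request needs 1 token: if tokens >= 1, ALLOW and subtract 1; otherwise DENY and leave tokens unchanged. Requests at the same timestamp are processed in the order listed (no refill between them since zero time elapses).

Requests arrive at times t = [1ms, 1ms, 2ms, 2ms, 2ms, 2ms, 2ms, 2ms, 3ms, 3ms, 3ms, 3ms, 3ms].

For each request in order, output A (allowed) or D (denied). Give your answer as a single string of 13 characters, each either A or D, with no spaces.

Simulating step by step:
  req#1 t=1ms: ALLOW
  req#2 t=1ms: ALLOW
  req#3 t=2ms: ALLOW
  req#4 t=2ms: ALLOW
  req#5 t=2ms: ALLOW
  req#6 t=2ms: ALLOW
  req#7 t=2ms: ALLOW
  req#8 t=2ms: ALLOW
  req#9 t=3ms: ALLOW
  req#10 t=3ms: ALLOW
  req#11 t=3ms: ALLOW
  req#12 t=3ms: ALLOW
  req#13 t=3ms: DENY

Answer: AAAAAAAAAAAAD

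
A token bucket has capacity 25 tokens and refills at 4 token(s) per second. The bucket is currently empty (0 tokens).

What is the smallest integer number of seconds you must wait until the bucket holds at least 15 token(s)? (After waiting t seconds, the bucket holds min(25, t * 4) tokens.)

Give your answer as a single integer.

Answer: 4

Derivation:
Need t * 4 >= 15, so t >= 15/4.
Smallest integer t = ceil(15/4) = 4.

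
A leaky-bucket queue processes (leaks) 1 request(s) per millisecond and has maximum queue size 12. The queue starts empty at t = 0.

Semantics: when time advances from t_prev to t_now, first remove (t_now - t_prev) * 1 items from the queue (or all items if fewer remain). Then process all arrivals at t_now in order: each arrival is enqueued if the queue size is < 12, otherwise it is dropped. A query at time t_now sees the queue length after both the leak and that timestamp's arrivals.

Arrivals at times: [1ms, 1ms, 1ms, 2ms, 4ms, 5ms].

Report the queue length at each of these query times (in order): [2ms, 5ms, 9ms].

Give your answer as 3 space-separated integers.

Answer: 3 2 0

Derivation:
Queue lengths at query times:
  query t=2ms: backlog = 3
  query t=5ms: backlog = 2
  query t=9ms: backlog = 0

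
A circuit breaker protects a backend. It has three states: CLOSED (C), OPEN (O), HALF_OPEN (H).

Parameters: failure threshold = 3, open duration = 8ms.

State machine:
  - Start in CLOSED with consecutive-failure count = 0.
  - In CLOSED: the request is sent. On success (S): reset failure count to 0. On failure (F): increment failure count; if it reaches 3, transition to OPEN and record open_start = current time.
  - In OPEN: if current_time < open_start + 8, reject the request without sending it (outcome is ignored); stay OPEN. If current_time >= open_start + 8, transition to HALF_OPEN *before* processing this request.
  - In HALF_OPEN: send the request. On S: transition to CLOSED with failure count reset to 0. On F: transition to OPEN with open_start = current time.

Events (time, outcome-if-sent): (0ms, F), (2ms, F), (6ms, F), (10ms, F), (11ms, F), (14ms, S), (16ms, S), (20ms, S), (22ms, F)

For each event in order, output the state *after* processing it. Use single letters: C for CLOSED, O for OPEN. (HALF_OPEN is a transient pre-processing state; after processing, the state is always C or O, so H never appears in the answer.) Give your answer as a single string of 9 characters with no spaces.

Answer: CCOOOCCCC

Derivation:
State after each event:
  event#1 t=0ms outcome=F: state=CLOSED
  event#2 t=2ms outcome=F: state=CLOSED
  event#3 t=6ms outcome=F: state=OPEN
  event#4 t=10ms outcome=F: state=OPEN
  event#5 t=11ms outcome=F: state=OPEN
  event#6 t=14ms outcome=S: state=CLOSED
  event#7 t=16ms outcome=S: state=CLOSED
  event#8 t=20ms outcome=S: state=CLOSED
  event#9 t=22ms outcome=F: state=CLOSED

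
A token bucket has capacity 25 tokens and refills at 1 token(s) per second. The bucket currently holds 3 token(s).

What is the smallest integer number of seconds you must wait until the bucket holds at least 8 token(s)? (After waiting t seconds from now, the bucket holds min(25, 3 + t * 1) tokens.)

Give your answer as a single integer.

Need 3 + t * 1 >= 8, so t >= 5/1.
Smallest integer t = ceil(5/1) = 5.

Answer: 5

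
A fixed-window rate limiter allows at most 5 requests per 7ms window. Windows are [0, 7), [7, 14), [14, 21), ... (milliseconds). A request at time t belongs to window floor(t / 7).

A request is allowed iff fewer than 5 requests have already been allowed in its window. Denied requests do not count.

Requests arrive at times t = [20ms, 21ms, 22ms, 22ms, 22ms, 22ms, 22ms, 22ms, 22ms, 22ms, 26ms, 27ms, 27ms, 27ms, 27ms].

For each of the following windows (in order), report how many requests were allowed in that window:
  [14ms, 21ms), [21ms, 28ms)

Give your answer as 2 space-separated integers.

Answer: 1 5

Derivation:
Processing requests:
  req#1 t=20ms (window 2): ALLOW
  req#2 t=21ms (window 3): ALLOW
  req#3 t=22ms (window 3): ALLOW
  req#4 t=22ms (window 3): ALLOW
  req#5 t=22ms (window 3): ALLOW
  req#6 t=22ms (window 3): ALLOW
  req#7 t=22ms (window 3): DENY
  req#8 t=22ms (window 3): DENY
  req#9 t=22ms (window 3): DENY
  req#10 t=22ms (window 3): DENY
  req#11 t=26ms (window 3): DENY
  req#12 t=27ms (window 3): DENY
  req#13 t=27ms (window 3): DENY
  req#14 t=27ms (window 3): DENY
  req#15 t=27ms (window 3): DENY

Allowed counts by window: 1 5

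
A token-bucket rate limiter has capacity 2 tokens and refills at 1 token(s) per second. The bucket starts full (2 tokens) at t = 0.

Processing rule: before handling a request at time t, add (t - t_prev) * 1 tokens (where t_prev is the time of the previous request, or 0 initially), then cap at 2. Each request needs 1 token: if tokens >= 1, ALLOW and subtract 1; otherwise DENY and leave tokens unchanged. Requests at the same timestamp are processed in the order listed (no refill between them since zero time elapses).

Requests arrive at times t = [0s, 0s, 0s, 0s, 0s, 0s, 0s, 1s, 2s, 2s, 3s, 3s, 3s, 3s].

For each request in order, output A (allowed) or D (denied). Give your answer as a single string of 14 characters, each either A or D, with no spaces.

Simulating step by step:
  req#1 t=0s: ALLOW
  req#2 t=0s: ALLOW
  req#3 t=0s: DENY
  req#4 t=0s: DENY
  req#5 t=0s: DENY
  req#6 t=0s: DENY
  req#7 t=0s: DENY
  req#8 t=1s: ALLOW
  req#9 t=2s: ALLOW
  req#10 t=2s: DENY
  req#11 t=3s: ALLOW
  req#12 t=3s: DENY
  req#13 t=3s: DENY
  req#14 t=3s: DENY

Answer: AADDDDDAADADDD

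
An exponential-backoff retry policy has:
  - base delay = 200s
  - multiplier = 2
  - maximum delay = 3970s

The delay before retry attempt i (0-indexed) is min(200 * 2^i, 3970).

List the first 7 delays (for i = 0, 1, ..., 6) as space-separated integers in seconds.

Computing each delay:
  i=0: min(200*2^0, 3970) = 200
  i=1: min(200*2^1, 3970) = 400
  i=2: min(200*2^2, 3970) = 800
  i=3: min(200*2^3, 3970) = 1600
  i=4: min(200*2^4, 3970) = 3200
  i=5: min(200*2^5, 3970) = 3970
  i=6: min(200*2^6, 3970) = 3970

Answer: 200 400 800 1600 3200 3970 3970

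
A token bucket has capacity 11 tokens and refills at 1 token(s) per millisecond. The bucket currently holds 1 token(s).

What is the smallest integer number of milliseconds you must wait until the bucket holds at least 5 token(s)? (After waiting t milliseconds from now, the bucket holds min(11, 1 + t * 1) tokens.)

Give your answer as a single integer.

Answer: 4

Derivation:
Need 1 + t * 1 >= 5, so t >= 4/1.
Smallest integer t = ceil(4/1) = 4.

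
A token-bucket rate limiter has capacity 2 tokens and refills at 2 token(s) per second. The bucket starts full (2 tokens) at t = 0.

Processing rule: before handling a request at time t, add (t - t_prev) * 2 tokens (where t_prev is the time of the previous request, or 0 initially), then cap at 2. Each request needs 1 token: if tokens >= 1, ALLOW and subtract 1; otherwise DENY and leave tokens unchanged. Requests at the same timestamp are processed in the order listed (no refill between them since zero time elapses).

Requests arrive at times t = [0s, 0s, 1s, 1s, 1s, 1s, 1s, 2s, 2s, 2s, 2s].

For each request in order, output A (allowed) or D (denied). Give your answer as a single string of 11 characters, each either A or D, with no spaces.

Simulating step by step:
  req#1 t=0s: ALLOW
  req#2 t=0s: ALLOW
  req#3 t=1s: ALLOW
  req#4 t=1s: ALLOW
  req#5 t=1s: DENY
  req#6 t=1s: DENY
  req#7 t=1s: DENY
  req#8 t=2s: ALLOW
  req#9 t=2s: ALLOW
  req#10 t=2s: DENY
  req#11 t=2s: DENY

Answer: AAAADDDAADD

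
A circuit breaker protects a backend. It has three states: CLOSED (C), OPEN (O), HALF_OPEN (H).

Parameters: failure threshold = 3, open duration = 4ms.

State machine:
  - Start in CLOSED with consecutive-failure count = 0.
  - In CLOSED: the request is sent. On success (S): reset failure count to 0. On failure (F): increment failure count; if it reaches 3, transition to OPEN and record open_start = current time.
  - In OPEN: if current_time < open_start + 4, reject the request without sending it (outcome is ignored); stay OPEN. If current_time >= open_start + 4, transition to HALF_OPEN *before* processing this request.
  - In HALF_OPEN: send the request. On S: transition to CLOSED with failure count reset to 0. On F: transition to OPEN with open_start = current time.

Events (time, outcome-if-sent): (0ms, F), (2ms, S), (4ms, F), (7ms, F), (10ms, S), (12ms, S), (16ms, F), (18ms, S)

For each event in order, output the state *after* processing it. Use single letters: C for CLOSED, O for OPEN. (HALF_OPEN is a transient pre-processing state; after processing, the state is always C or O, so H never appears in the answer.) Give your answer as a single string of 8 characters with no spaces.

State after each event:
  event#1 t=0ms outcome=F: state=CLOSED
  event#2 t=2ms outcome=S: state=CLOSED
  event#3 t=4ms outcome=F: state=CLOSED
  event#4 t=7ms outcome=F: state=CLOSED
  event#5 t=10ms outcome=S: state=CLOSED
  event#6 t=12ms outcome=S: state=CLOSED
  event#7 t=16ms outcome=F: state=CLOSED
  event#8 t=18ms outcome=S: state=CLOSED

Answer: CCCCCCCC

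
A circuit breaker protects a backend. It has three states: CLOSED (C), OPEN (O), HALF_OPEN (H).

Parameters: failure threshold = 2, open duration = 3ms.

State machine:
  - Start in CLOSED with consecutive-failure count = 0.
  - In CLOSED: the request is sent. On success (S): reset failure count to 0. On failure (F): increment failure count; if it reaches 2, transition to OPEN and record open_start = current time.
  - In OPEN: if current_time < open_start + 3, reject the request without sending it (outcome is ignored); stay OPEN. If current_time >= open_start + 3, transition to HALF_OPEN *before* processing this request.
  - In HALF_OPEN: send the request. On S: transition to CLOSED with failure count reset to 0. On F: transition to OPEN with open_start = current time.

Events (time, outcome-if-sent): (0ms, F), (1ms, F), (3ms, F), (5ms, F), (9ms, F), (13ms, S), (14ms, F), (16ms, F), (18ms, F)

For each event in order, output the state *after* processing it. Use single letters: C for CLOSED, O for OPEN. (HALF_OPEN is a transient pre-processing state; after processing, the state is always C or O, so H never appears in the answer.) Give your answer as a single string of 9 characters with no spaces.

Answer: COOOOCCOO

Derivation:
State after each event:
  event#1 t=0ms outcome=F: state=CLOSED
  event#2 t=1ms outcome=F: state=OPEN
  event#3 t=3ms outcome=F: state=OPEN
  event#4 t=5ms outcome=F: state=OPEN
  event#5 t=9ms outcome=F: state=OPEN
  event#6 t=13ms outcome=S: state=CLOSED
  event#7 t=14ms outcome=F: state=CLOSED
  event#8 t=16ms outcome=F: state=OPEN
  event#9 t=18ms outcome=F: state=OPEN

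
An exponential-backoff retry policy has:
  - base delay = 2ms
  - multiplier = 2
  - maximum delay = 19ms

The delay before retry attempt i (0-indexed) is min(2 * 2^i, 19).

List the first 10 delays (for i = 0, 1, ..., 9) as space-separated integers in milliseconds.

Answer: 2 4 8 16 19 19 19 19 19 19

Derivation:
Computing each delay:
  i=0: min(2*2^0, 19) = 2
  i=1: min(2*2^1, 19) = 4
  i=2: min(2*2^2, 19) = 8
  i=3: min(2*2^3, 19) = 16
  i=4: min(2*2^4, 19) = 19
  i=5: min(2*2^5, 19) = 19
  i=6: min(2*2^6, 19) = 19
  i=7: min(2*2^7, 19) = 19
  i=8: min(2*2^8, 19) = 19
  i=9: min(2*2^9, 19) = 19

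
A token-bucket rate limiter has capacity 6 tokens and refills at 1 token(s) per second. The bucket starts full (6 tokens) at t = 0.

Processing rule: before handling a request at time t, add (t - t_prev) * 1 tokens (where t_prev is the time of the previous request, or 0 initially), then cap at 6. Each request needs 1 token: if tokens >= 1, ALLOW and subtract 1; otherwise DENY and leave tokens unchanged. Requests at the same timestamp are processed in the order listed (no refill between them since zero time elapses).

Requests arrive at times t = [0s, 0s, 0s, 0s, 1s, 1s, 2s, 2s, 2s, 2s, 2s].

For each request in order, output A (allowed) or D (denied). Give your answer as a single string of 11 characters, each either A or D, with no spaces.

Simulating step by step:
  req#1 t=0s: ALLOW
  req#2 t=0s: ALLOW
  req#3 t=0s: ALLOW
  req#4 t=0s: ALLOW
  req#5 t=1s: ALLOW
  req#6 t=1s: ALLOW
  req#7 t=2s: ALLOW
  req#8 t=2s: ALLOW
  req#9 t=2s: DENY
  req#10 t=2s: DENY
  req#11 t=2s: DENY

Answer: AAAAAAAADDD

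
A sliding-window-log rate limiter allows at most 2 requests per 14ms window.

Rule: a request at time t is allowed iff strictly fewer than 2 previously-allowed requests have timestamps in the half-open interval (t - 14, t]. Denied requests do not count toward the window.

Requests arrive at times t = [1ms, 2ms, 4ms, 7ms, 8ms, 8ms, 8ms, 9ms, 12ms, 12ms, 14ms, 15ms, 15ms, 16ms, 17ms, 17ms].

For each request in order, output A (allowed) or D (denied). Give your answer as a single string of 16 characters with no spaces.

Tracking allowed requests in the window:
  req#1 t=1ms: ALLOW
  req#2 t=2ms: ALLOW
  req#3 t=4ms: DENY
  req#4 t=7ms: DENY
  req#5 t=8ms: DENY
  req#6 t=8ms: DENY
  req#7 t=8ms: DENY
  req#8 t=9ms: DENY
  req#9 t=12ms: DENY
  req#10 t=12ms: DENY
  req#11 t=14ms: DENY
  req#12 t=15ms: ALLOW
  req#13 t=15ms: DENY
  req#14 t=16ms: ALLOW
  req#15 t=17ms: DENY
  req#16 t=17ms: DENY

Answer: AADDDDDDDDDADADD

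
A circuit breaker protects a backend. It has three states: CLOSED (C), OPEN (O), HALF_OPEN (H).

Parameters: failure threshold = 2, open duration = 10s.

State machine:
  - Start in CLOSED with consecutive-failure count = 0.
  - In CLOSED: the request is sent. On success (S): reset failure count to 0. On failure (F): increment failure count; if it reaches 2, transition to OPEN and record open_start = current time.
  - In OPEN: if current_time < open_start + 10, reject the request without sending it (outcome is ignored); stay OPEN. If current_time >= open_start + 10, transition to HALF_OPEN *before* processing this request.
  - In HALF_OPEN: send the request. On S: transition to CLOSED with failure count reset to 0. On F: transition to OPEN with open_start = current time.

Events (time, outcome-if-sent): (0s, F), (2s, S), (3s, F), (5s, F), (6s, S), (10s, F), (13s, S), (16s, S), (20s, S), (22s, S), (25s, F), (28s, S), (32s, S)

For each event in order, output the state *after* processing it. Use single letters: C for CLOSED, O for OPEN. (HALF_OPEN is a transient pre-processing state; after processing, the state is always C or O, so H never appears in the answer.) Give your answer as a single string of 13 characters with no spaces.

State after each event:
  event#1 t=0s outcome=F: state=CLOSED
  event#2 t=2s outcome=S: state=CLOSED
  event#3 t=3s outcome=F: state=CLOSED
  event#4 t=5s outcome=F: state=OPEN
  event#5 t=6s outcome=S: state=OPEN
  event#6 t=10s outcome=F: state=OPEN
  event#7 t=13s outcome=S: state=OPEN
  event#8 t=16s outcome=S: state=CLOSED
  event#9 t=20s outcome=S: state=CLOSED
  event#10 t=22s outcome=S: state=CLOSED
  event#11 t=25s outcome=F: state=CLOSED
  event#12 t=28s outcome=S: state=CLOSED
  event#13 t=32s outcome=S: state=CLOSED

Answer: CCCOOOOCCCCCC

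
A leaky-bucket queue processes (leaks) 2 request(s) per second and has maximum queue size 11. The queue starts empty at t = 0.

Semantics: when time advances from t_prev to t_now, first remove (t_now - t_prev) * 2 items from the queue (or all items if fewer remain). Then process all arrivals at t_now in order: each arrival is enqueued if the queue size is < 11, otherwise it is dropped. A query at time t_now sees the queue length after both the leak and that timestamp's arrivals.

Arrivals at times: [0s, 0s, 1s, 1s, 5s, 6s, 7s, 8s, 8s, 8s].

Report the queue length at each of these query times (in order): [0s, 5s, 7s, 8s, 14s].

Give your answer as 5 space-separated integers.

Queue lengths at query times:
  query t=0s: backlog = 2
  query t=5s: backlog = 1
  query t=7s: backlog = 1
  query t=8s: backlog = 3
  query t=14s: backlog = 0

Answer: 2 1 1 3 0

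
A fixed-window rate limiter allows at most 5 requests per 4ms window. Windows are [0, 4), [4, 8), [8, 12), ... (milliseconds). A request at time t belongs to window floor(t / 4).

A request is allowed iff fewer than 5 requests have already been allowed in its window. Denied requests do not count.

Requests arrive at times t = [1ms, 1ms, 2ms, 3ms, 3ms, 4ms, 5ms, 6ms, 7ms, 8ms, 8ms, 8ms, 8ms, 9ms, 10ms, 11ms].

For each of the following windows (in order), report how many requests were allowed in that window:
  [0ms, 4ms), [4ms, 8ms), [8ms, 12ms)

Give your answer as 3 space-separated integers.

Processing requests:
  req#1 t=1ms (window 0): ALLOW
  req#2 t=1ms (window 0): ALLOW
  req#3 t=2ms (window 0): ALLOW
  req#4 t=3ms (window 0): ALLOW
  req#5 t=3ms (window 0): ALLOW
  req#6 t=4ms (window 1): ALLOW
  req#7 t=5ms (window 1): ALLOW
  req#8 t=6ms (window 1): ALLOW
  req#9 t=7ms (window 1): ALLOW
  req#10 t=8ms (window 2): ALLOW
  req#11 t=8ms (window 2): ALLOW
  req#12 t=8ms (window 2): ALLOW
  req#13 t=8ms (window 2): ALLOW
  req#14 t=9ms (window 2): ALLOW
  req#15 t=10ms (window 2): DENY
  req#16 t=11ms (window 2): DENY

Allowed counts by window: 5 4 5

Answer: 5 4 5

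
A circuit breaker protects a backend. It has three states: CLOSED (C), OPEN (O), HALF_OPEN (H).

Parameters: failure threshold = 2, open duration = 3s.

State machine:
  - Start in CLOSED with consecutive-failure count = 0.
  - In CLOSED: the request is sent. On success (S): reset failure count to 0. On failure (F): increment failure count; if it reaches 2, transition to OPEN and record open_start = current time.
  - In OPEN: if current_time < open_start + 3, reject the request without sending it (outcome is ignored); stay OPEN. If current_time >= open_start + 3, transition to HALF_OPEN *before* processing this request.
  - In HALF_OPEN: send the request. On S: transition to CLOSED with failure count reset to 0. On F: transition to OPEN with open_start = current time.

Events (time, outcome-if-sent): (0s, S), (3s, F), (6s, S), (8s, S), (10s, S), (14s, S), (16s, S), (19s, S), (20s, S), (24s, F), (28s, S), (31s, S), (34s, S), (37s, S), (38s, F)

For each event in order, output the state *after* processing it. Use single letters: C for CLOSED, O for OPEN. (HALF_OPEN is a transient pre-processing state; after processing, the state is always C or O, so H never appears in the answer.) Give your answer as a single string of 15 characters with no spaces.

State after each event:
  event#1 t=0s outcome=S: state=CLOSED
  event#2 t=3s outcome=F: state=CLOSED
  event#3 t=6s outcome=S: state=CLOSED
  event#4 t=8s outcome=S: state=CLOSED
  event#5 t=10s outcome=S: state=CLOSED
  event#6 t=14s outcome=S: state=CLOSED
  event#7 t=16s outcome=S: state=CLOSED
  event#8 t=19s outcome=S: state=CLOSED
  event#9 t=20s outcome=S: state=CLOSED
  event#10 t=24s outcome=F: state=CLOSED
  event#11 t=28s outcome=S: state=CLOSED
  event#12 t=31s outcome=S: state=CLOSED
  event#13 t=34s outcome=S: state=CLOSED
  event#14 t=37s outcome=S: state=CLOSED
  event#15 t=38s outcome=F: state=CLOSED

Answer: CCCCCCCCCCCCCCC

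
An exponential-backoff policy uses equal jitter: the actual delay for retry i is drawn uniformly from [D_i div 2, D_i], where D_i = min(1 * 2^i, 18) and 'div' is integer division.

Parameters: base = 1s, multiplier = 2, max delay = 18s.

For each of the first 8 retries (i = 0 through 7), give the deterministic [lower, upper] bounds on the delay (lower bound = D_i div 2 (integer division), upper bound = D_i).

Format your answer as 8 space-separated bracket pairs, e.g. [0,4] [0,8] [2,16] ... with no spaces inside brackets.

Computing bounds per retry:
  i=0: D_i=min(1*2^0,18)=1, bounds=[0,1]
  i=1: D_i=min(1*2^1,18)=2, bounds=[1,2]
  i=2: D_i=min(1*2^2,18)=4, bounds=[2,4]
  i=3: D_i=min(1*2^3,18)=8, bounds=[4,8]
  i=4: D_i=min(1*2^4,18)=16, bounds=[8,16]
  i=5: D_i=min(1*2^5,18)=18, bounds=[9,18]
  i=6: D_i=min(1*2^6,18)=18, bounds=[9,18]
  i=7: D_i=min(1*2^7,18)=18, bounds=[9,18]

Answer: [0,1] [1,2] [2,4] [4,8] [8,16] [9,18] [9,18] [9,18]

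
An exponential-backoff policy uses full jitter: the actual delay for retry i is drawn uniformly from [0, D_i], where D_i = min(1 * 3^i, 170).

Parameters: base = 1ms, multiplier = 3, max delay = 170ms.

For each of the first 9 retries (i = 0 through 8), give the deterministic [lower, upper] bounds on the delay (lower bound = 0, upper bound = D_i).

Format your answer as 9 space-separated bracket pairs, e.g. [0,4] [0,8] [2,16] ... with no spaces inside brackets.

Answer: [0,1] [0,3] [0,9] [0,27] [0,81] [0,170] [0,170] [0,170] [0,170]

Derivation:
Computing bounds per retry:
  i=0: D_i=min(1*3^0,170)=1, bounds=[0,1]
  i=1: D_i=min(1*3^1,170)=3, bounds=[0,3]
  i=2: D_i=min(1*3^2,170)=9, bounds=[0,9]
  i=3: D_i=min(1*3^3,170)=27, bounds=[0,27]
  i=4: D_i=min(1*3^4,170)=81, bounds=[0,81]
  i=5: D_i=min(1*3^5,170)=170, bounds=[0,170]
  i=6: D_i=min(1*3^6,170)=170, bounds=[0,170]
  i=7: D_i=min(1*3^7,170)=170, bounds=[0,170]
  i=8: D_i=min(1*3^8,170)=170, bounds=[0,170]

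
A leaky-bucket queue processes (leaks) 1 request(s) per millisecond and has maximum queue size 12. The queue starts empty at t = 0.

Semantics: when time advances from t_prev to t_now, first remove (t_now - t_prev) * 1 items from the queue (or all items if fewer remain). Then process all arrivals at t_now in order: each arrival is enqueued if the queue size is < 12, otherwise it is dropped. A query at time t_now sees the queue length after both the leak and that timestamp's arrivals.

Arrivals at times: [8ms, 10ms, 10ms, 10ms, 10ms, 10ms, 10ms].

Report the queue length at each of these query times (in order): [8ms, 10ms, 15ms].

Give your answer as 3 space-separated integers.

Queue lengths at query times:
  query t=8ms: backlog = 1
  query t=10ms: backlog = 6
  query t=15ms: backlog = 1

Answer: 1 6 1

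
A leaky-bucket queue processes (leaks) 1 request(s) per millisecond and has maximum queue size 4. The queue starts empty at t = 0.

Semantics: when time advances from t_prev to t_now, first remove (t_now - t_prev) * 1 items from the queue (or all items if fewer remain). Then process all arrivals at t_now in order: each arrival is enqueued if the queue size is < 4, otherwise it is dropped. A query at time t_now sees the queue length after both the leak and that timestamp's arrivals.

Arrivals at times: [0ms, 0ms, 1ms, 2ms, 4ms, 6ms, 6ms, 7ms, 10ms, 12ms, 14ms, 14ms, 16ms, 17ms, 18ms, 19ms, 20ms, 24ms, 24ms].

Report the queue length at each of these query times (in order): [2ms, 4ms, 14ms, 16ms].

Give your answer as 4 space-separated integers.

Answer: 2 1 2 1

Derivation:
Queue lengths at query times:
  query t=2ms: backlog = 2
  query t=4ms: backlog = 1
  query t=14ms: backlog = 2
  query t=16ms: backlog = 1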